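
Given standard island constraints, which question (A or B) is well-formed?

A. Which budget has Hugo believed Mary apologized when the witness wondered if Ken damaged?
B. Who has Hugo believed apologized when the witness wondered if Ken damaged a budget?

B

In A, the wh-phrase is extracted from inside an adjunct island (introduced by "when"), which blocks movement.
In B, the extraction path crosses only that-complement boundaries, which are transparent.
So B is grammatical.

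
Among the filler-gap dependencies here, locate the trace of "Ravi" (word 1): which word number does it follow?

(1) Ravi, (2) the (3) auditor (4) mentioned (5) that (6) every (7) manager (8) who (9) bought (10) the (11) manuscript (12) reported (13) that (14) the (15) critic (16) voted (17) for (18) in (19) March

17

The displaced element is "Ravi" (word 1).
It is linked across 2 clause boundaries (that → that).
It functions as the object of the preposition "for" of "voted", so the gap sits immediately after word 17 ("for").
Base order: The auditor mentioned that every manager who bought the manuscript reported that the critic voted for Ravi in March.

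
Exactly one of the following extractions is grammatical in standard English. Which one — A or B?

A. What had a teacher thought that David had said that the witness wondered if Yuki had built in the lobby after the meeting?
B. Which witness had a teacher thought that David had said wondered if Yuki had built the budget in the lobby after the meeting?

B

In A, the wh-phrase is extracted from inside a wh-island (introduced by "if"), which blocks movement.
In B, the extraction path crosses only that-complement boundaries, which are transparent.
So B is grammatical.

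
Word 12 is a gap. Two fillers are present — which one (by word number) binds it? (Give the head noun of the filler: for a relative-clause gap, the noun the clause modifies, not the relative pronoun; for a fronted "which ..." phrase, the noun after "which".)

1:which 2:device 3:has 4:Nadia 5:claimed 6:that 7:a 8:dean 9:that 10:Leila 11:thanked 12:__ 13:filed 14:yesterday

8

The marked gap is inside the relative clause, the direct object of "thanked".
Its filler is the head noun "dean" (via "that"), at word 8.
(The other dependency links word 2 to a gap after word 13.)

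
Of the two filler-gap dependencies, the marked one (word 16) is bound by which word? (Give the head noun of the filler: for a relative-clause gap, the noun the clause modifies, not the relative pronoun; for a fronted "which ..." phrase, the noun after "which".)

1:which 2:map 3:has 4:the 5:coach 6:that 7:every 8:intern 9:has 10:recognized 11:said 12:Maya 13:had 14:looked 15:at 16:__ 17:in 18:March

The marked gap is the object of the preposition "at" of "looked".
Its filler is the fronted wh-phrase "which map", at word 2.
(The other dependency links word 5 to a gap after word 10.)

2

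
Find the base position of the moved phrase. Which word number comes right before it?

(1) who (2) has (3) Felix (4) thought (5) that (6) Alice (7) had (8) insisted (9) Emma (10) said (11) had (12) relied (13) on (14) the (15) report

10

The displaced element is "who" (word 1).
It is linked across 3 clause boundaries (that → Ø → Ø).
It functions as the subject of "relied", so the gap sits immediately after word 10 ("said").
Base order: Felix has thought that Alice had insisted Emma said who had relied on the report.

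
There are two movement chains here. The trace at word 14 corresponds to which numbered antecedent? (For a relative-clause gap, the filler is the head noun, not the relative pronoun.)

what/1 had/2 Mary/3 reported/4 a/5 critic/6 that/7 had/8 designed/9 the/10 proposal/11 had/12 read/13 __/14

1

The marked gap is the direct object of "read".
Its filler is the fronted wh-phrase "what", at word 1.
(The other dependency links word 6 to a gap after word 7.)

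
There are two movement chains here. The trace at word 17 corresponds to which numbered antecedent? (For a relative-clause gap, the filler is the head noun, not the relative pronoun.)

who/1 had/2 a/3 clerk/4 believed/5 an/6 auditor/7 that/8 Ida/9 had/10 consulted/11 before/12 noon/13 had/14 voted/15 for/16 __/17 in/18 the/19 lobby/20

The marked gap is the object of the preposition "for" of "voted".
Its filler is the fronted wh-phrase "who", at word 1.
(The other dependency links word 7 to a gap after word 11.)

1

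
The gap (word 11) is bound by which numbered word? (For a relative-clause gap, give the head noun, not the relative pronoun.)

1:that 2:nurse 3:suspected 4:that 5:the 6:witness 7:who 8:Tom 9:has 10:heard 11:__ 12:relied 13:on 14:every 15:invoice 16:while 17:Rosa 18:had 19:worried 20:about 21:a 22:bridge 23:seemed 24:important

The gap at 11 is the subject of "relied", inside a relative clause.
The relative pronoun is "who" (word 7); it is bound by the head noun immediately before it.
Its filler is the head noun "witness", at word 6.

6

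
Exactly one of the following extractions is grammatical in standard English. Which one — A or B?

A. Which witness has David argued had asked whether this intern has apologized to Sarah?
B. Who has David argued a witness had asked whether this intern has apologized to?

In B, the wh-phrase is extracted from inside a wh-island (introduced by "whether"), which blocks movement.
In A, the extraction path crosses only that-complement boundaries, which are transparent.
So A is grammatical.

A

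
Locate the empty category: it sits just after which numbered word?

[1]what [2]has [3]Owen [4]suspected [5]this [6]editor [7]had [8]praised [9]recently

The displaced element is "what" (word 1).
It is linked across 1 clause boundary (Ø).
It functions as the direct object of "praised", so the gap sits immediately after word 8 ("praised").
Base order: Owen has suspected this editor had praised what recently.

8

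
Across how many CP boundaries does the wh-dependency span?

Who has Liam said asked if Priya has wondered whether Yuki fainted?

1

"who" is extracted from the subject of "asked".
Boundaries crossed, outermost first: [Ø] — 1 in total.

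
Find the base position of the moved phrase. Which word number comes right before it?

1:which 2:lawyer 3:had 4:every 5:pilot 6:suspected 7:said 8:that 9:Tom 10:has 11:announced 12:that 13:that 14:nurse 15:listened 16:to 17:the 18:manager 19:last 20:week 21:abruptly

6

The displaced element is "which lawyer" (word 2).
It is linked across 1 clause boundary (Ø).
It functions as the subject of "said", so the gap sits immediately after word 6 ("suspected").
Base order: Every pilot had suspected that which lawyer said that Tom has announced that that nurse listened to the manager last week abruptly.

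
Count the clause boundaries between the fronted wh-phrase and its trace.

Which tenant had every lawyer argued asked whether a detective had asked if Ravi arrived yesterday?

"which tenant" is extracted from the subject of "asked".
Boundaries crossed, outermost first: [Ø] — 1 in total.

1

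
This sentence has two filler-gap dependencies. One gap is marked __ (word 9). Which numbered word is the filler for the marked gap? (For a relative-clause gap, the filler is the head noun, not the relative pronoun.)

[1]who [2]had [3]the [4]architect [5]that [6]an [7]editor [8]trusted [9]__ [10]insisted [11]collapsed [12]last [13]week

4

The marked gap is inside the relative clause, the direct object of "trusted".
Its filler is the head noun "architect" (via "that"), at word 4.
(The other dependency links word 1 to a gap after word 10.)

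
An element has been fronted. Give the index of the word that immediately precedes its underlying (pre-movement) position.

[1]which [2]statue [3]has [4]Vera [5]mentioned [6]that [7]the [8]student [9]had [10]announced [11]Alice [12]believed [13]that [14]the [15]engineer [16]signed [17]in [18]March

16

The displaced element is "which statue" (word 2).
It is linked across 3 clause boundaries (that → Ø → that).
It functions as the direct object of "signed", so the gap sits immediately after word 16 ("signed").
Base order: Vera has mentioned that the student had announced Alice believed that the engineer signed which statue in March.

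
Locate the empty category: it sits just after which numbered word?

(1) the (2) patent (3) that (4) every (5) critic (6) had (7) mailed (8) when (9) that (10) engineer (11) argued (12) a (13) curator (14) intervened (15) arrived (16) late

The displaced element is "the patent" (word 2).
It functions as the direct object of "mailed", so the gap sits immediately after word 7 ("mailed").
Base order: Every critic had mailed the patent when that engineer argued a curator intervened.

7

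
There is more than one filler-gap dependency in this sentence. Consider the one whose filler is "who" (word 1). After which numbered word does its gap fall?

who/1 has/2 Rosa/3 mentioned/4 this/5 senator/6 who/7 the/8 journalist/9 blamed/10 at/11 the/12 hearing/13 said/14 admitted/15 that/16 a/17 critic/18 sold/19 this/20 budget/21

The displaced element is "who" (word 1).
It is linked across 2 clause boundaries (Ø → Ø).
It functions as the subject of "admitted", so the gap sits immediately after word 14 ("said").
Base order: Rosa has mentioned this senator who the journalist blamed at the hearing said that who admitted that a critic sold this budget.

14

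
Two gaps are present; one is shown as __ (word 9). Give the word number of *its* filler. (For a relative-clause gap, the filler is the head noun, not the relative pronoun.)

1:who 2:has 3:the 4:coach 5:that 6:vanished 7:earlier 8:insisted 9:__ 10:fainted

The marked gap is the subject of "fainted".
Its filler is the fronted wh-phrase "who", at word 1.
(The other dependency links word 4 to a gap after word 5.)

1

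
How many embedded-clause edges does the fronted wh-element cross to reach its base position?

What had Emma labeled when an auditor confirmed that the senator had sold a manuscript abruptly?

"what" originates inside the matrix clause — no clause boundary is crossed.

0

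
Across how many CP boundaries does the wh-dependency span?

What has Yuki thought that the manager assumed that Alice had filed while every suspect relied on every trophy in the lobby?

2

"what" is extracted from the object of "filed".
Boundaries crossed, outermost first: [that], [that] — 2 in total.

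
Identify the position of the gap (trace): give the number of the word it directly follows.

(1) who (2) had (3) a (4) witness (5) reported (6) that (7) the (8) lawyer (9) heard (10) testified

9

The displaced element is "who" (word 1).
It is linked across 2 clause boundaries (that → Ø).
It functions as the subject of "testified", so the gap sits immediately after word 9 ("heard").
Base order: A witness had reported that the lawyer heard that who testified.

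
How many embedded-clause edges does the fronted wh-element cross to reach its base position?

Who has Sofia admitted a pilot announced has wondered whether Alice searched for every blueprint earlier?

2

"who" is extracted from the subject of "wondered".
Boundaries crossed, outermost first: [Ø], [Ø] — 2 in total.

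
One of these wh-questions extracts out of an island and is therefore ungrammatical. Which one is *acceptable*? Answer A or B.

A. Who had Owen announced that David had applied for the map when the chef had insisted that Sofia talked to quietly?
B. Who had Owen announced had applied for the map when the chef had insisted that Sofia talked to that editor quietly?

In A, the wh-phrase is extracted from inside an adjunct island (introduced by "when"), which blocks movement.
In B, the extraction path crosses only that-complement boundaries, which are transparent.
So B is grammatical.

B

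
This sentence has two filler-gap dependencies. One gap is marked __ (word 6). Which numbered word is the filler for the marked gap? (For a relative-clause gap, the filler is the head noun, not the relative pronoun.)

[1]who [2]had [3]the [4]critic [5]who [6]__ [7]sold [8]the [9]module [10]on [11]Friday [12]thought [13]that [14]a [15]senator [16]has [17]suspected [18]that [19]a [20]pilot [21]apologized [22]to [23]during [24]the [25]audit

The marked gap is inside the relative clause, the subject of "sold".
Its filler is the head noun "critic" (via "who"), at word 4.
(The other dependency links word 1 to a gap after word 22.)

4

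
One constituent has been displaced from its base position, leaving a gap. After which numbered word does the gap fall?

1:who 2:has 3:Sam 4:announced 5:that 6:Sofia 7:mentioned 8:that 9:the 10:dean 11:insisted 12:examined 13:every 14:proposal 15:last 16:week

11

The displaced element is "who" (word 1).
It is linked across 3 clause boundaries (that → that → Ø).
It functions as the subject of "examined", so the gap sits immediately after word 11 ("insisted").
Base order: Sam has announced that Sofia mentioned that the dean insisted that who examined every proposal last week.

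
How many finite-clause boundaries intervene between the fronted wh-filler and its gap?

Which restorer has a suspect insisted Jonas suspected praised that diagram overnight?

"which restorer" is extracted from the subject of "praised".
Boundaries crossed, outermost first: [Ø], [Ø] — 2 in total.

2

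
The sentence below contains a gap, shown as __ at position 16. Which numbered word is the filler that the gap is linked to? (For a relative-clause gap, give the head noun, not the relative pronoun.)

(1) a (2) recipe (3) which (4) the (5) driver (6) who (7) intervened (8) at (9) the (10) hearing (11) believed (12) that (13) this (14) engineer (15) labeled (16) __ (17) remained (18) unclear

The gap at 16 is the object of "labeled", inside a relative clause.
The relative pronoun is "which" (word 3); it is bound by the head noun immediately before it.
Its filler is the head noun "recipe", at word 2.

2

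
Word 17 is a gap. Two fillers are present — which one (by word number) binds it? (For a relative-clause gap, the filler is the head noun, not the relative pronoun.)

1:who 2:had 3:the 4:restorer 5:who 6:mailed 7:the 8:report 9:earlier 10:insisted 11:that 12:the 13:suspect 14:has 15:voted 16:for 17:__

The marked gap is the object of the preposition "for" of "voted".
Its filler is the fronted wh-phrase "who", at word 1.
(The other dependency links word 4 to a gap after word 5.)

1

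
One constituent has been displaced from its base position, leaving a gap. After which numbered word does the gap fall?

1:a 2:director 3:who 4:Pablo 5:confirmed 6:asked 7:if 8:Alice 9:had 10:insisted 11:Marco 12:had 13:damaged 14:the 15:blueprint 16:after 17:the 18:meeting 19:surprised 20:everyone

The displaced element is "a director" (word 2).
It is linked across 1 clause boundary (Ø).
It functions as the subject of "asked", so the gap sits immediately after word 5 ("confirmed").
Base order: Pablo confirmed that a director asked if Alice had insisted Marco had damaged the blueprint after the meeting.

5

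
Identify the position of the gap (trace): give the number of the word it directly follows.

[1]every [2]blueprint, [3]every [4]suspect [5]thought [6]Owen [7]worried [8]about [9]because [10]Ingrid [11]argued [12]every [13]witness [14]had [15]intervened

The displaced element is "every blueprint" (word 2).
It is linked across 1 clause boundary (Ø).
It functions as the object of the preposition "about" of "worried", so the gap sits immediately after word 8 ("about").
Base order: Every suspect thought Owen worried about every blueprint because Ingrid argued every witness had intervened.

8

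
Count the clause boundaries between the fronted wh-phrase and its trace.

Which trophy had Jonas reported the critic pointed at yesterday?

1

"which trophy" is extracted from the PP object of "pointed".
Boundaries crossed, outermost first: [Ø] — 1 in total.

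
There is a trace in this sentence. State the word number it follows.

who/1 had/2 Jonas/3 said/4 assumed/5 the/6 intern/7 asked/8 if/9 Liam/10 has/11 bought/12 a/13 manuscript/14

4

The displaced element is "who" (word 1).
It is linked across 1 clause boundary (Ø).
It functions as the subject of "assumed", so the gap sits immediately after word 4 ("said").
Base order: Jonas had said that who assumed the intern asked if Liam has bought a manuscript.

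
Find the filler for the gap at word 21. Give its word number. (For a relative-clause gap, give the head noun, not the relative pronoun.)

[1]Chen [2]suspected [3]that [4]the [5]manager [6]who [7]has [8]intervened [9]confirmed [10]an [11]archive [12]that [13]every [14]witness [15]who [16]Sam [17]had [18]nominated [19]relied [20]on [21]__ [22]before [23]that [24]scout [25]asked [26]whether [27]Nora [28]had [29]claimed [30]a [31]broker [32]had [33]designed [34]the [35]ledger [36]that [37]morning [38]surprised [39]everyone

11

The gap at 21 is the prepositional object of "relied", inside a relative clause.
The relative pronoun is "that" (word 12); it is bound by the head noun immediately before it.
Its filler is the head noun "archive", at word 11.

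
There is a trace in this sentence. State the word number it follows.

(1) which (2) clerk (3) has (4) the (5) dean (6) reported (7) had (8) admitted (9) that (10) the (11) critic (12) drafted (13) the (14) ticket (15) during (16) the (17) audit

6

The displaced element is "which clerk" (word 2).
It is linked across 1 clause boundary (Ø).
It functions as the subject of "admitted", so the gap sits immediately after word 6 ("reported").
Base order: The dean has reported that which clerk had admitted that the critic drafted the ticket during the audit.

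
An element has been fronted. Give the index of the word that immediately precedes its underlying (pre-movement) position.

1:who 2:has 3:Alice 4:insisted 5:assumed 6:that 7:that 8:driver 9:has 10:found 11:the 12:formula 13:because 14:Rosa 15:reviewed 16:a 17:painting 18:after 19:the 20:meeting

The displaced element is "who" (word 1).
It is linked across 1 clause boundary (Ø).
It functions as the subject of "assumed", so the gap sits immediately after word 4 ("insisted").
Base order: Alice has insisted that who assumed that that driver has found the formula because Rosa reviewed a painting after the meeting.

4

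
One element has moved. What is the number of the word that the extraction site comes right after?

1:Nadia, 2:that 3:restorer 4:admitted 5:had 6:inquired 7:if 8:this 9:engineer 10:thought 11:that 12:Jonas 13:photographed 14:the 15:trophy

4

The displaced element is "Nadia" (word 1).
It is linked across 1 clause boundary (Ø).
It functions as the subject of "inquired", so the gap sits immediately after word 4 ("admitted").
Base order: That restorer admitted Nadia had inquired if this engineer thought that Jonas photographed the trophy.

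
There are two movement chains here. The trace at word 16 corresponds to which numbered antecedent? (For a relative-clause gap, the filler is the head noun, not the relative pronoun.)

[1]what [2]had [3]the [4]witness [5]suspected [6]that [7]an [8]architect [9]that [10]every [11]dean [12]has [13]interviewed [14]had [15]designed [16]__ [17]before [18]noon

The marked gap is the direct object of "designed".
Its filler is the fronted wh-phrase "what", at word 1.
(The other dependency links word 8 to a gap after word 13.)

1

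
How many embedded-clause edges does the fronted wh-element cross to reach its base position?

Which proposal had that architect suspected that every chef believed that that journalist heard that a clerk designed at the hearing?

3

"which proposal" is extracted from the object of "designed".
Boundaries crossed, outermost first: [that], [that], [that] — 3 in total.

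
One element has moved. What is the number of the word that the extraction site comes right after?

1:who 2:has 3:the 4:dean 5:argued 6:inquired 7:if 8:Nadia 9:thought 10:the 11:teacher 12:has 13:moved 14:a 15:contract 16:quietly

5

The displaced element is "who" (word 1).
It is linked across 1 clause boundary (Ø).
It functions as the subject of "inquired", so the gap sits immediately after word 5 ("argued").
Base order: The dean has argued that who inquired if Nadia thought the teacher has moved a contract quietly.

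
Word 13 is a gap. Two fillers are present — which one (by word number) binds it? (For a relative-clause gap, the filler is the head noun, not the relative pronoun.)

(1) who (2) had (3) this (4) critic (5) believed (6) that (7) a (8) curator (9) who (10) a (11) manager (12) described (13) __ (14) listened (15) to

8

The marked gap is inside the relative clause, the direct object of "described".
Its filler is the head noun "curator" (via "who"), at word 8.
(The other dependency links word 1 to a gap after word 15.)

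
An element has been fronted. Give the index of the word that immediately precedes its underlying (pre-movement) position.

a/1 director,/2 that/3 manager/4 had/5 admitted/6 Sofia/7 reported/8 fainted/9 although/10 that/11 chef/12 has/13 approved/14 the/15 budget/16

The displaced element is "a director" (word 2).
It is linked across 2 clause boundaries (Ø → Ø).
It functions as the subject of "fainted", so the gap sits immediately after word 8 ("reported").
Base order: That manager had admitted Sofia reported that a director fainted although that chef has approved the budget.

8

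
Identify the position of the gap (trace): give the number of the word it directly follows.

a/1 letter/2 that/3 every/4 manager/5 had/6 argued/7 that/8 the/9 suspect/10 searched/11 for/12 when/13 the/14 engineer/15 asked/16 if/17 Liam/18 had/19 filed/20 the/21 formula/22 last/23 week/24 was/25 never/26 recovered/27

12

The displaced element is "a letter" (word 2).
It is linked across 1 clause boundary (that).
It functions as the object of the preposition "for" of "searched", so the gap sits immediately after word 12 ("for").
Base order: Every manager had argued that the suspect searched for a letter when the engineer asked if Liam had filed the formula last week.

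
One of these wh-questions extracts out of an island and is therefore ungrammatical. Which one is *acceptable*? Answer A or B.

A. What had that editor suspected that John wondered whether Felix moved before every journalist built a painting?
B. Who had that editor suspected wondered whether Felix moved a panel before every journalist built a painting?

In A, the wh-phrase is extracted from inside a wh-island (introduced by "whether"), which blocks movement.
In B, the extraction path crosses only that-complement boundaries, which are transparent.
So B is grammatical.

B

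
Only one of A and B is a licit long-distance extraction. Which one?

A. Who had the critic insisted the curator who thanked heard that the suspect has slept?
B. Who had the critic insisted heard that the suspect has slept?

In A, the wh-phrase is extracted from inside a complex-NP island (relative clause) (introduced by "who"), which blocks movement.
In B, the extraction path crosses only that-complement boundaries, which are transparent.
So B is grammatical.

B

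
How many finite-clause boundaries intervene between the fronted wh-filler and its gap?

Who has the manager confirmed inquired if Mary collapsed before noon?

"who" is extracted from the subject of "inquired".
Boundaries crossed, outermost first: [Ø] — 1 in total.

1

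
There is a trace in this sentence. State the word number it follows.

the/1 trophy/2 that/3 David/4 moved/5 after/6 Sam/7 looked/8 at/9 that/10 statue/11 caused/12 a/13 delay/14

The displaced element is "the trophy" (word 2).
It functions as the direct object of "moved", so the gap sits immediately after word 5 ("moved").
Base order: David moved the trophy after Sam looked at that statue.

5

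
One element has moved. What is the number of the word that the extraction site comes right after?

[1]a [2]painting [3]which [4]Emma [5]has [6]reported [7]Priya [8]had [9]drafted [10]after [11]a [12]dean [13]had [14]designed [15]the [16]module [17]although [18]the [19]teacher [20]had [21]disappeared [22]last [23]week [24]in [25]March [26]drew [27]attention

9

The displaced element is "a painting" (word 2).
It is linked across 1 clause boundary (Ø).
It functions as the direct object of "drafted", so the gap sits immediately after word 9 ("drafted").
Base order: Emma has reported Priya had drafted a painting after a dean had designed the module although the teacher had disappeared last week in March.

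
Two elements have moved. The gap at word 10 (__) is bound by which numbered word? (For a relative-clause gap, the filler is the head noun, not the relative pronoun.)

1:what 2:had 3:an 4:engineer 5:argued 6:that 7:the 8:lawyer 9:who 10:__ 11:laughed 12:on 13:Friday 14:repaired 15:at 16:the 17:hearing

The marked gap is inside the relative clause, the subject of "laughed".
Its filler is the head noun "lawyer" (via "who"), at word 8.
(The other dependency links word 1 to a gap after word 14.)

8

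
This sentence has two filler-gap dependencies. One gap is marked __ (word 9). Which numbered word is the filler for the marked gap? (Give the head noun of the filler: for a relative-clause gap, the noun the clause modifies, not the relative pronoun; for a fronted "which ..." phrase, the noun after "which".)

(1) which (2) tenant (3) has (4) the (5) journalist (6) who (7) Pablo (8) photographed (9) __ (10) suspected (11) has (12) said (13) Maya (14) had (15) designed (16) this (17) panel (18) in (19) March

5

The marked gap is inside the relative clause, the direct object of "photographed".
Its filler is the head noun "journalist" (via "who"), at word 5.
(The other dependency links word 2 to a gap after word 10.)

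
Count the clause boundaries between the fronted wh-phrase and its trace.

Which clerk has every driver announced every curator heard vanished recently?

2

"which clerk" is extracted from the subject of "vanished".
Boundaries crossed, outermost first: [Ø], [Ø] — 2 in total.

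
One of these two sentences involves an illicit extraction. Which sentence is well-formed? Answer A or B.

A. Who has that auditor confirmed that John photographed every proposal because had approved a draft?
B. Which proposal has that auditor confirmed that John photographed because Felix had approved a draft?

In A, the wh-phrase is extracted from inside an adjunct island (introduced by "because"), which blocks movement.
In B, the extraction path crosses only that-complement boundaries, which are transparent.
So B is grammatical.

B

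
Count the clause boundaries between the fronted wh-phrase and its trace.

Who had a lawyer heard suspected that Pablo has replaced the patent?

"who" is extracted from the subject of "suspected".
Boundaries crossed, outermost first: [Ø] — 1 in total.

1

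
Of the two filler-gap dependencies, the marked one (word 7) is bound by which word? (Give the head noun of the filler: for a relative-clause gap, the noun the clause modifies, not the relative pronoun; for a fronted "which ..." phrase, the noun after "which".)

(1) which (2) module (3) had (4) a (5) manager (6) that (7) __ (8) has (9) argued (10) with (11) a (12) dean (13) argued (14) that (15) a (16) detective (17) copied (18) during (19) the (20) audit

5

The marked gap is inside the relative clause, the subject of "argued".
Its filler is the head noun "manager" (via "that"), at word 5.
(The other dependency links word 2 to a gap after word 17.)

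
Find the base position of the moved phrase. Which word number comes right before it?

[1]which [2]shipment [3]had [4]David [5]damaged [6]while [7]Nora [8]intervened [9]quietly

5

The displaced element is "which shipment" (word 2).
It functions as the direct object of "damaged", so the gap sits immediately after word 5 ("damaged").
Base order: David had damaged which shipment while Nora intervened quietly.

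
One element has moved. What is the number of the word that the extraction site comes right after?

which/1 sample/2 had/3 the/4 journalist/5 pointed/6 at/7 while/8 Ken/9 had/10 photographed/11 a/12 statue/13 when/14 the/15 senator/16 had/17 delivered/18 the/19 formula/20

7

The displaced element is "which sample" (word 2).
It functions as the object of the preposition "at" of "pointed", so the gap sits immediately after word 7 ("at").
Base order: The journalist had pointed at which sample while Ken had photographed a statue when the senator had delivered the formula.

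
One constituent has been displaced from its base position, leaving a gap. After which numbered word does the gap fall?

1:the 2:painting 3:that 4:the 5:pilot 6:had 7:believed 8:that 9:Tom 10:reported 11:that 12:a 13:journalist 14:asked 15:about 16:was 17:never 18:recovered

15

The displaced element is "the painting" (word 2).
It is linked across 2 clause boundaries (that → that).
It functions as the object of the preposition "about" of "asked", so the gap sits immediately after word 15 ("about").
Base order: The pilot had believed that Tom reported that a journalist asked about the painting.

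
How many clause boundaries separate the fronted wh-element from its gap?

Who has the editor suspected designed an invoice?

"who" is extracted from the subject of "designed".
Boundaries crossed, outermost first: [Ø] — 1 in total.

1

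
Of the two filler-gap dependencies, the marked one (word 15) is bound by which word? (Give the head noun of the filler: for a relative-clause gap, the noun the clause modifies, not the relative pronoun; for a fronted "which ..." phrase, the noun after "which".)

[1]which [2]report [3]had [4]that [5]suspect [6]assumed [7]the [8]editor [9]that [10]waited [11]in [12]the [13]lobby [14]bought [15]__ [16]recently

2

The marked gap is the direct object of "bought".
Its filler is the fronted wh-phrase "which report", at word 2.
(The other dependency links word 8 to a gap after word 9.)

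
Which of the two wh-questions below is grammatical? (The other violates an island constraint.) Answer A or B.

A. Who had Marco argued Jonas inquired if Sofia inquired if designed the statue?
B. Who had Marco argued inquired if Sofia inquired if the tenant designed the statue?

In A, the wh-phrase is extracted from inside a wh-island (introduced by "if"), which blocks movement.
In B, the extraction path crosses only that-complement boundaries, which are transparent.
So B is grammatical.

B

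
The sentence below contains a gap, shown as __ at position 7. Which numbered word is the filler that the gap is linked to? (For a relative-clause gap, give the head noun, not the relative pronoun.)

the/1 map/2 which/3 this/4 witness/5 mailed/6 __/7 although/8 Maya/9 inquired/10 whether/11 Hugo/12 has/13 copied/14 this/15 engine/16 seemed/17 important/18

The gap at 7 is the object of "mailed", inside a relative clause.
The relative pronoun is "which" (word 3); it is bound by the head noun immediately before it.
Its filler is the head noun "map", at word 2.

2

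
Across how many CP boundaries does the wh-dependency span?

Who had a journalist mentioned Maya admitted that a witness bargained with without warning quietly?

2

"who" is extracted from the PP object of "bargained".
Boundaries crossed, outermost first: [Ø], [that] — 2 in total.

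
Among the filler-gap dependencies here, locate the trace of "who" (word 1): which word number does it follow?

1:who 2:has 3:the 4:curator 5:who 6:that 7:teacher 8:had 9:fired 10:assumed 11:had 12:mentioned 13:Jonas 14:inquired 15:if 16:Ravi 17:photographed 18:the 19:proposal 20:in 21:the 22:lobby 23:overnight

The displaced element is "who" (word 1).
It is linked across 1 clause boundary (Ø).
It functions as the subject of "mentioned", so the gap sits immediately after word 10 ("assumed").
Base order: The curator who that teacher had fired has assumed that who had mentioned Jonas inquired if Ravi photographed the proposal in the lobby overnight.

10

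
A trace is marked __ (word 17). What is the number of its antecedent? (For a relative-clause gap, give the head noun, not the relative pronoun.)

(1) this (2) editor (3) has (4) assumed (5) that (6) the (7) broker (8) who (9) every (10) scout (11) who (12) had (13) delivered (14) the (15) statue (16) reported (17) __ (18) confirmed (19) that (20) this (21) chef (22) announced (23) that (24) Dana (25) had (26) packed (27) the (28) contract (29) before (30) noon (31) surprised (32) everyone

The gap at 17 is the subject of "confirmed", inside a relative clause.
The relative pronoun is "who" (word 8); it is bound by the head noun immediately before it.
Its filler is the head noun "broker", at word 7.

7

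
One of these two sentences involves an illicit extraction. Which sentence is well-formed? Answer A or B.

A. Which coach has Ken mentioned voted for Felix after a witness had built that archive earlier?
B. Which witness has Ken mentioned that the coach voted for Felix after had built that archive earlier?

A

In B, the wh-phrase is extracted from inside an adjunct island (introduced by "after"), which blocks movement.
In A, the extraction path crosses only that-complement boundaries, which are transparent.
So A is grammatical.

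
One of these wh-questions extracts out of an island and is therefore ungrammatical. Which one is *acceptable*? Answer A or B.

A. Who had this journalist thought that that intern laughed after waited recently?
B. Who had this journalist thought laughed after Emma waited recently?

B

In A, the wh-phrase is extracted from inside an adjunct island (introduced by "after"), which blocks movement.
In B, the extraction path crosses only that-complement boundaries, which are transparent.
So B is grammatical.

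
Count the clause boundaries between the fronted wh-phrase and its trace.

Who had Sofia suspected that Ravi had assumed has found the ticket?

2

"who" is extracted from the subject of "found".
Boundaries crossed, outermost first: [that], [Ø] — 2 in total.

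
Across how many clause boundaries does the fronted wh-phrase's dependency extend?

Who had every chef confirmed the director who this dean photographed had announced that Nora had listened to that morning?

"who" is extracted from the PP object of "listened".
Boundaries crossed, outermost first: [Ø], [that] — 2 in total.

2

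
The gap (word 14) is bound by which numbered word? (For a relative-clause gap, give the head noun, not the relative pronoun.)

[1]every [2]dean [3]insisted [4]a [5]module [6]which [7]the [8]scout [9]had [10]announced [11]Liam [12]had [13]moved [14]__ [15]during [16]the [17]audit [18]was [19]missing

The gap at 14 is the object of "moved", inside a relative clause.
The relative pronoun is "which" (word 6); it is bound by the head noun immediately before it.
Its filler is the head noun "module", at word 5.

5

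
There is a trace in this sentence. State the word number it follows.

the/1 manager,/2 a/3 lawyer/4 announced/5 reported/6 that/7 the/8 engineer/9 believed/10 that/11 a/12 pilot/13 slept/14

The displaced element is "the manager" (word 2).
It is linked across 1 clause boundary (Ø).
It functions as the subject of "reported", so the gap sits immediately after word 5 ("announced").
Base order: A lawyer announced the manager reported that the engineer believed that a pilot slept.

5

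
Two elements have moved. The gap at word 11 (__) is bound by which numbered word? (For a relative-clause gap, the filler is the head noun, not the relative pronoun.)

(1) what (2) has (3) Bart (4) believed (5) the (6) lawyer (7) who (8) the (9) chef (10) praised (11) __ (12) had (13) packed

6

The marked gap is inside the relative clause, the direct object of "praised".
Its filler is the head noun "lawyer" (via "who"), at word 6.
(The other dependency links word 1 to a gap after word 13.)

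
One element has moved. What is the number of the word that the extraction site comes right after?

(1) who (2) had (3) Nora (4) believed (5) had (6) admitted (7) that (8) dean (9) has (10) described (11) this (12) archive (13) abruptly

The displaced element is "who" (word 1).
It is linked across 1 clause boundary (Ø).
It functions as the subject of "admitted", so the gap sits immediately after word 4 ("believed").
Base order: Nora had believed that who had admitted that dean has described this archive abruptly.

4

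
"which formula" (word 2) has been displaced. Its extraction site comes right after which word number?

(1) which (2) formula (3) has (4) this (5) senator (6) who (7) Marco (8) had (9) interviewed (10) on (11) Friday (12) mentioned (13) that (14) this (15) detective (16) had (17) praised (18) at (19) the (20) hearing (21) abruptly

17

The displaced element is "which formula" (word 2).
It is linked across 1 clause boundary (that).
It functions as the direct object of "praised", so the gap sits immediately after word 17 ("praised").
Base order: This senator who Marco had interviewed on Friday has mentioned that this detective had praised which formula at the hearing abruptly.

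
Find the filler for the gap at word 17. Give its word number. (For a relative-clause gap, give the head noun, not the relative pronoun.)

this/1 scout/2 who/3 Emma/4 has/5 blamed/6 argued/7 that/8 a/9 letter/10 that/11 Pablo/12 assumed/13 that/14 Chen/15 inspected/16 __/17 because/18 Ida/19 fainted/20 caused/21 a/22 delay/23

The gap at 17 is the object of "inspected", inside a relative clause.
The relative pronoun is "that" (word 11); it is bound by the head noun immediately before it.
Its filler is the head noun "letter", at word 10.

10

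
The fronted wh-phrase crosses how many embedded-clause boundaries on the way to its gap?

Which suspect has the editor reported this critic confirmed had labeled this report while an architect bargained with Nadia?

"which suspect" is extracted from the subject of "labeled".
Boundaries crossed, outermost first: [Ø], [Ø] — 2 in total.

2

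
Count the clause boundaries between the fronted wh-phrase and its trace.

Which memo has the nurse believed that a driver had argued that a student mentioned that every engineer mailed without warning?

3

"which memo" is extracted from the object of "mailed".
Boundaries crossed, outermost first: [that], [that], [that] — 3 in total.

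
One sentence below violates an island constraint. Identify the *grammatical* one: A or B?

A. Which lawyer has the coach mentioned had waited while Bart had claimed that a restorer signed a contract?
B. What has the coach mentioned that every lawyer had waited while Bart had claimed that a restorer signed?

A

In B, the wh-phrase is extracted from inside an adjunct island (introduced by "while"), which blocks movement.
In A, the extraction path crosses only that-complement boundaries, which are transparent.
So A is grammatical.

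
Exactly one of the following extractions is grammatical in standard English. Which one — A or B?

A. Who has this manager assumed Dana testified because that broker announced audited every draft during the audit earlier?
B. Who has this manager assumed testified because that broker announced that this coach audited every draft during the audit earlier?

In A, the wh-phrase is extracted from inside an adjunct island (introduced by "because"), which blocks movement.
In B, the extraction path crosses only that-complement boundaries, which are transparent.
So B is grammatical.

B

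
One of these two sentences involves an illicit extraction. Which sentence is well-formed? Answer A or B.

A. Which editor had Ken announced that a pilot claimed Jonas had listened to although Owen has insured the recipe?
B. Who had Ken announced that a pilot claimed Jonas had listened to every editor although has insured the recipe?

A

In B, the wh-phrase is extracted from inside an adjunct island (introduced by "although"), which blocks movement.
In A, the extraction path crosses only that-complement boundaries, which are transparent.
So A is grammatical.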